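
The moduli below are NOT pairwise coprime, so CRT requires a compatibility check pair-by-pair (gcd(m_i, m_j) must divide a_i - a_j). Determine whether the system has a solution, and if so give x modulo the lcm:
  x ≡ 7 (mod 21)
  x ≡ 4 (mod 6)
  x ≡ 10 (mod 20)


Moduli 21, 6, 20 are not pairwise coprime, so CRT works modulo lcm(m_i) when all pairwise compatibility conditions hold.
Pairwise compatibility: gcd(m_i, m_j) must divide a_i - a_j for every pair.
Merge one congruence at a time:
  Start: x ≡ 7 (mod 21).
  Combine with x ≡ 4 (mod 6): gcd(21, 6) = 3; 4 - 7 = -3, which IS divisible by 3, so compatible.
    Write x = 7 + 21·t and substitute into x ≡ 4 (mod 6): 21·t ≡ 4 − 7 = -3 (mod 6).
    Divide the congruence (and modulus) by g = 3: 7·t ≡ -1 (mod 2).
    Reduce coefficients mod 2: 1·t ≡ 1 (mod 2).
    So t ≡ 1 (mod 2).
    Then x = 7 + 21·1 = 28, valid modulo lcm(21, 6) = 42: x ≡ 28 (mod 42).
  Combine with x ≡ 10 (mod 20): gcd(42, 20) = 2; 10 - 28 = -18, which IS divisible by 2, so compatible.
    Write x = 28 + 42·t and substitute into x ≡ 10 (mod 20): 42·t ≡ 10 − 28 = -18 (mod 20).
    Divide the congruence (and modulus) by g = 2: 21·t ≡ -9 (mod 10).
    Reduce coefficients mod 10: 1·t ≡ 1 (mod 10).
    So t ≡ 1 (mod 10).
    Then x = 28 + 42·1 = 70, valid modulo lcm(42, 20) = 420: x ≡ 70 (mod 420).
Verify: 70 mod 21 = 7, 70 mod 6 = 4, 70 mod 20 = 10.

x ≡ 70 (mod 420).


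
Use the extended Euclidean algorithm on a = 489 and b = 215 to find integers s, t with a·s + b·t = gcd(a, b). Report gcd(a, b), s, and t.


Euclidean algorithm on (489, 215) — divide until remainder is 0:
  489 = 2 · 215 + 59
  215 = 3 · 59 + 38
  59 = 1 · 38 + 21
  38 = 1 · 21 + 17
  21 = 1 · 17 + 4
  17 = 4 · 4 + 1
  4 = 4 · 1 + 0
gcd(489, 215) = 1.
Track Bezout coefficients alongside the remainders: start with r₀ = 489 = a·1 + b·0 (s = 1, t = 0) and r₁ = 215 = a·0 + b·1 (s = 0, t = 1); each new remainder r_{k+1} = r_{k-1} − q_k·r_k inherits s_{k+1} = s_{k-1} − q_k·s_k, t_{k+1} = t_{k-1} − q_k·t_k, so r_k = a·s_k + b·t_k at every step:
  q = 2: r = 59, s = 1 − 2·0 = 1, t = 0 − 2·1 = -2  (check: 489·1 + 215·(-2) = 59)
  q = 3: r = 38, s = 0 − 3·1 = -3, t = 1 − 3·(-2) = 7  (check: 489·(-3) + 215·7 = 38)
  q = 1: r = 21, s = 1 − 1·(-3) = 4, t = -2 − 1·7 = -9  (check: 489·4 + 215·(-9) = 21)
  q = 1: r = 17, s = -3 − 1·4 = -7, t = 7 − 1·(-9) = 16  (check: 489·(-7) + 215·16 = 17)
  q = 1: r = 4, s = 4 − 1·(-7) = 11, t = -9 − 1·16 = -25  (check: 489·11 + 215·(-25) = 4)
  q = 4: r = 1, s = -7 − 4·11 = -51, t = 16 − 4·(-25) = 116  (check: 489·(-51) + 215·116 = 1)
The row with r = 1 (the gcd) gives the Bezout coefficients s = -51, t = 116.
Result: 489 · (-51) + 215 · (116) = 1.

gcd(489, 215) = 1; s = -51, t = 116 (check: 489·(-51) + 215·116 = 1).


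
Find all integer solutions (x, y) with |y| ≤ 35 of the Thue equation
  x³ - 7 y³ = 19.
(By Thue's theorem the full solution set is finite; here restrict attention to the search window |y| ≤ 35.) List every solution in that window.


The equation is x³ - 7y³ = 19. For fixed y, x³ = 7·y³ + 19, so a solution requires the RHS to be a perfect cube.
Strategy: iterate y from -35 to 35, compute RHS = 7·y³ + 19, and check whether it is a (positive or negative) perfect cube.
Check small values of y:
  y = 0: RHS = 19 is not a perfect cube.
  y = 1: RHS = 26 is not a perfect cube.
  y = -1: RHS = 12 is not a perfect cube.
  y = 2: RHS = 75 is not a perfect cube.
  y = -2: RHS = -37 is not a perfect cube.
  y = 3: RHS = 208 is not a perfect cube.
  y = -3: RHS = -170 is not a perfect cube.
Continuing the search up to |y| = 35 finds no solutions either.
No (x, y) in the scanned range satisfies the equation.

No integer solutions with |y| ≤ 35.


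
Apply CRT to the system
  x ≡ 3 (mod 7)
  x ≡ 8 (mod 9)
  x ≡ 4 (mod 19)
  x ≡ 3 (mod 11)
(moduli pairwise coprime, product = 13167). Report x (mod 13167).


Product of moduli M = 7 · 9 · 19 · 11 = 13167.
Merge one congruence at a time:
  Start: x ≡ 3 (mod 7).
  Combine with x ≡ 8 (mod 9); new modulus lcm = 63.
    Write x = 3 + 7·t and substitute into x ≡ 8 (mod 9): 7·t ≡ 8 − 3 = 5 (mod 9).
    The inverse of 7 mod 9 is 4 (since 7·4 = 28 = 3·9 + 1), so t ≡ 4·5 = 20 ≡ 2 (mod 9).
    Then x = 3 + 7·2 = 17, valid modulo lcm(7, 9) = 63: x ≡ 17 (mod 63).
  Combine with x ≡ 4 (mod 19); new modulus lcm = 1197.
    Write x = 17 + 63·t and substitute into x ≡ 4 (mod 19): 63·t ≡ 4 − 17 = -13 (mod 19).
    Reduce coefficients mod 19: 6·t ≡ 6 (mod 19).
    The inverse of 6 mod 19 is 16 (since 6·16 = 96 = 5·19 + 1), so t ≡ 16·6 = 96 ≡ 1 (mod 19).
    Then x = 17 + 63·1 = 80, valid modulo lcm(63, 19) = 1197: x ≡ 80 (mod 1197).
  Combine with x ≡ 3 (mod 11); new modulus lcm = 13167.
    Write x = 80 + 1197·t and substitute into x ≡ 3 (mod 11): 1197·t ≡ 3 − 80 = -77 (mod 11).
    Reduce coefficients mod 11: 9·t ≡ 0 (mod 11).
    The inverse of 9 mod 11 is 5 (since 9·5 = 45 = 4·11 + 1), so t ≡ 5·0 = 0 ≡ 0 (mod 11).
    Then x = 80 + 1197·0 = 80, valid modulo lcm(1197, 11) = 13167: x ≡ 80 (mod 13167).
Verify against each original: 80 mod 7 = 3, 80 mod 9 = 8, 80 mod 19 = 4, 80 mod 11 = 3.

x ≡ 80 (mod 13167).


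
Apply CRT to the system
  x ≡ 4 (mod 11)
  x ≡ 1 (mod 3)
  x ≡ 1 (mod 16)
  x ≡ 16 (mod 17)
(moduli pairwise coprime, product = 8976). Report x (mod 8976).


Product of moduli M = 11 · 3 · 16 · 17 = 8976.
Merge one congruence at a time:
  Start: x ≡ 4 (mod 11).
  Combine with x ≡ 1 (mod 3); new modulus lcm = 33.
    Write x = 4 + 11·t and substitute into x ≡ 1 (mod 3): 11·t ≡ 1 − 4 = -3 (mod 3).
    Reduce coefficients mod 3: 2·t ≡ 0 (mod 3).
    The inverse of 2 mod 3 is 2 (since 2·2 = 4 = 1·3 + 1), so t ≡ 2·0 = 0 ≡ 0 (mod 3).
    Then x = 4 + 11·0 = 4, valid modulo lcm(11, 3) = 33: x ≡ 4 (mod 33).
  Combine with x ≡ 1 (mod 16); new modulus lcm = 528.
    Write x = 4 + 33·t and substitute into x ≡ 1 (mod 16): 33·t ≡ 1 − 4 = -3 (mod 16).
    Reduce coefficients mod 16: 1·t ≡ 13 (mod 16).
    So t ≡ 13 (mod 16).
    Then x = 4 + 33·13 = 433, valid modulo lcm(33, 16) = 528: x ≡ 433 (mod 528).
  Combine with x ≡ 16 (mod 17); new modulus lcm = 8976.
    Write x = 433 + 528·t and substitute into x ≡ 16 (mod 17): 528·t ≡ 16 − 433 = -417 (mod 17).
    Reduce coefficients mod 17: 1·t ≡ 8 (mod 17).
    So t ≡ 8 (mod 17).
    Then x = 433 + 528·8 = 4657, valid modulo lcm(528, 17) = 8976: x ≡ 4657 (mod 8976).
Verify against each original: 4657 mod 11 = 4, 4657 mod 3 = 1, 4657 mod 16 = 1, 4657 mod 17 = 16.

x ≡ 4657 (mod 8976).


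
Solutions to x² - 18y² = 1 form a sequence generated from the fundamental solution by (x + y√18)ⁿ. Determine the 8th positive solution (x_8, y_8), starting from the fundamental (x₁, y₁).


Step 1: Find the fundamental solution (x₁, y₁) of x² - 18y² = 1.
  Expand √18 as a continued fraction. a₀ = ⌊√18⌋ = 4; iterate m_{k+1} = d_k·a_k − m_k, d_{k+1} = (18 − m_{k+1}²)/d_k, a_{k+1} = ⌊(a₀ + m_{k+1})/d_{k+1}⌋ (starting m₀ = 0, d₀ = 1), with convergents p_k = a_k·p_{k-1} + p_{k-2}, q_k = a_k·q_{k-1} + q_{k-2} (p₋₁ = 1, q₋₁ = 0):
  k = 0: a₀ = 4; p₀/q₀ = 4/1; p₀² − 18·q₀² = 16 − 18 = -2.
  k = 1: m = 4, d = 2, a = ⌊(4 + 4)/2⌋ = 4; p/q = (4·4 + 1)/(4·1 + 0) = 17/4; p² − 18·q² = 289 − 288 = 1.
  The first convergent with p² − 18·q² = 1 gives the fundamental solution (x₁, y₁) = (17, 4).
Step 2: Apply the recurrence (x_{n+1}, y_{n+1}) = (x₁x_n + 18y₁y_n, x₁y_n + y₁x_n) repeatedly.
  From (x_1, y_1) = (17, 4): x_2 = 17·17 + 18·4·4 = 577; y_2 = 17·4 + 4·17 = 136.
  From (x_2, y_2) = (577, 136): x_3 = 17·577 + 18·4·136 = 19601; y_3 = 17·136 + 4·577 = 4620.
  From (x_3, y_3) = (19601, 4620): x_4 = 17·19601 + 18·4·4620 = 665857; y_4 = 17·4620 + 4·19601 = 156944.
  From (x_4, y_4) = (665857, 156944): x_5 = 17·665857 + 18·4·156944 = 22619537; y_5 = 17·156944 + 4·665857 = 5331476.
  From (x_5, y_5) = (22619537, 5331476): x_6 = 17·22619537 + 18·4·5331476 = 768398401; y_6 = 17·5331476 + 4·22619537 = 181113240.
  From (x_6, y_6) = (768398401, 181113240): x_7 = 17·768398401 + 18·4·181113240 = 26102926097; y_7 = 17·181113240 + 4·768398401 = 6152518684.
  From (x_7, y_7) = (26102926097, 6152518684): x_8 = 17·26102926097 + 18·4·6152518684 = 886731088897; y_8 = 17·6152518684 + 4·26102926097 = 209004522016.
Step 3: Verify x_8² - 18·y_8² = 786292024016459316676609 - 786292024016459316676608 = 1 (should be 1). ✓

(x_1, y_1) = (17, 4); (x_8, y_8) = (886731088897, 209004522016).


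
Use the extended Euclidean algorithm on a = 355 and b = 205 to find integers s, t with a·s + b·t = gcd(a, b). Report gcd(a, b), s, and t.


Euclidean algorithm on (355, 205) — divide until remainder is 0:
  355 = 1 · 205 + 150
  205 = 1 · 150 + 55
  150 = 2 · 55 + 40
  55 = 1 · 40 + 15
  40 = 2 · 15 + 10
  15 = 1 · 10 + 5
  10 = 2 · 5 + 0
gcd(355, 205) = 5.
Track Bezout coefficients alongside the remainders: start with r₀ = 355 = a·1 + b·0 (s = 1, t = 0) and r₁ = 205 = a·0 + b·1 (s = 0, t = 1); each new remainder r_{k+1} = r_{k-1} − q_k·r_k inherits s_{k+1} = s_{k-1} − q_k·s_k, t_{k+1} = t_{k-1} − q_k·t_k, so r_k = a·s_k + b·t_k at every step:
  q = 1: r = 150, s = 1 − 1·0 = 1, t = 0 − 1·1 = -1  (check: 355·1 + 205·(-1) = 150)
  q = 1: r = 55, s = 0 − 1·1 = -1, t = 1 − 1·(-1) = 2  (check: 355·(-1) + 205·2 = 55)
  q = 2: r = 40, s = 1 − 2·(-1) = 3, t = -1 − 2·2 = -5  (check: 355·3 + 205·(-5) = 40)
  q = 1: r = 15, s = -1 − 1·3 = -4, t = 2 − 1·(-5) = 7  (check: 355·(-4) + 205·7 = 15)
  q = 2: r = 10, s = 3 − 2·(-4) = 11, t = -5 − 2·7 = -19  (check: 355·11 + 205·(-19) = 10)
  q = 1: r = 5, s = -4 − 1·11 = -15, t = 7 − 1·(-19) = 26  (check: 355·(-15) + 205·26 = 5)
The row with r = 5 (the gcd) gives the Bezout coefficients s = -15, t = 26.
Result: 355 · (-15) + 205 · (26) = 5.

gcd(355, 205) = 5; s = -15, t = 26 (check: 355·(-15) + 205·26 = 5).


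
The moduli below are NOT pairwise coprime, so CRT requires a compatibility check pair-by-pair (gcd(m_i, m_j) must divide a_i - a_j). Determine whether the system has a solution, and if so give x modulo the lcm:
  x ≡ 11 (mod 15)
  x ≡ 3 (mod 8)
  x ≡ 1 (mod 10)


Moduli 15, 8, 10 are not pairwise coprime, so CRT works modulo lcm(m_i) when all pairwise compatibility conditions hold.
Pairwise compatibility: gcd(m_i, m_j) must divide a_i - a_j for every pair.
Merge one congruence at a time:
  Start: x ≡ 11 (mod 15).
  Combine with x ≡ 3 (mod 8): gcd(15, 8) = 1; 3 - 11 = -8, which IS divisible by 1, so compatible.
    Write x = 11 + 15·t and substitute into x ≡ 3 (mod 8): 15·t ≡ 3 − 11 = -8 (mod 8).
    Reduce coefficients mod 8: 7·t ≡ 0 (mod 8).
    The inverse of 7 mod 8 is 7 (since 7·7 = 49 = 6·8 + 1), so t ≡ 7·0 = 0 ≡ 0 (mod 8).
    Then x = 11 + 15·0 = 11, valid modulo lcm(15, 8) = 120: x ≡ 11 (mod 120).
  Combine with x ≡ 1 (mod 10): gcd(120, 10) = 10; 1 - 11 = -10, which IS divisible by 10, so compatible.
    Write x = 11 + 120·t and substitute into x ≡ 1 (mod 10): 120·t ≡ 1 − 11 = -10 (mod 10).
    Divide the congruence (and modulus) by g = 10: 12·t ≡ -1 (mod 1).
    Modulo 1 every t works; take t = 0.
    Then x = 11 + 120·0 = 11, valid modulo lcm(120, 10) = 120: x ≡ 11 (mod 120).
Verify: 11 mod 15 = 11, 11 mod 8 = 3, 11 mod 10 = 1.

x ≡ 11 (mod 120).


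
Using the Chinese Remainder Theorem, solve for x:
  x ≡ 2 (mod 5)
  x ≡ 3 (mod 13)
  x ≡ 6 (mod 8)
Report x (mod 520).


Moduli 5, 13, 8 are pairwise coprime; by CRT there is a unique solution modulo M = 5 · 13 · 8 = 520.
Solve pairwise, accumulating the modulus:
  Start with x ≡ 2 (mod 5).
  Combine with x ≡ 3 (mod 13): since gcd(5, 13) = 1, we get a unique residue mod 65.
    Write x = 2 + 5·t and substitute into x ≡ 3 (mod 13): 5·t ≡ 3 − 2 = 1 (mod 13).
    The inverse of 5 mod 13 is 8 (since 5·8 = 40 = 3·13 + 1), so t ≡ 8·1 = 8 ≡ 8 (mod 13).
    Then x = 2 + 5·8 = 42, valid modulo lcm(5, 13) = 65: x ≡ 42 (mod 65).
  Combine with x ≡ 6 (mod 8): since gcd(65, 8) = 1, we get a unique residue mod 520.
    Write x = 42 + 65·t and substitute into x ≡ 6 (mod 8): 65·t ≡ 6 − 42 = -36 (mod 8).
    Reduce coefficients mod 8: 1·t ≡ 4 (mod 8).
    So t ≡ 4 (mod 8).
    Then x = 42 + 65·4 = 302, valid modulo lcm(65, 8) = 520: x ≡ 302 (mod 520).
Verify: 302 mod 5 = 2 ✓, 302 mod 13 = 3 ✓, 302 mod 8 = 6 ✓.

x ≡ 302 (mod 520).


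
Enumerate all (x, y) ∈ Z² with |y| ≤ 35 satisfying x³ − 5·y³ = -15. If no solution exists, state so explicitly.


The equation is x³ - 5y³ = -15. For fixed y, x³ = 5·y³ − 15, so a solution requires the RHS to be a perfect cube.
Strategy: iterate y from -35 to 35, compute RHS = 5·y³ − 15, and check whether it is a (positive or negative) perfect cube.
Check small values of y:
  y = 0: RHS = -15 is not a perfect cube.
  y = 1: RHS = -10 is not a perfect cube.
  y = -1: RHS = -20 is not a perfect cube.
  y = 2: RHS = 25 is not a perfect cube.
  y = -2: RHS = -55 is not a perfect cube.
  y = 3: RHS = 120 is not a perfect cube.
  y = -3: RHS = -150 is not a perfect cube.
Continuing the search up to |y| = 35 finds no solutions either.
No (x, y) in the scanned range satisfies the equation.

No integer solutions with |y| ≤ 35.


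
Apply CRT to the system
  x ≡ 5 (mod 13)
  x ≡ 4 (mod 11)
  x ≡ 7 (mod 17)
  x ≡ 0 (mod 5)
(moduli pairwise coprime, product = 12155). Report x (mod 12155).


Product of moduli M = 13 · 11 · 17 · 5 = 12155.
Merge one congruence at a time:
  Start: x ≡ 5 (mod 13).
  Combine with x ≡ 4 (mod 11); new modulus lcm = 143.
    Write x = 5 + 13·t and substitute into x ≡ 4 (mod 11): 13·t ≡ 4 − 5 = -1 (mod 11).
    Reduce coefficients mod 11: 2·t ≡ 10 (mod 11).
    The inverse of 2 mod 11 is 6 (since 2·6 = 12 = 1·11 + 1), so t ≡ 6·10 = 60 ≡ 5 (mod 11).
    Then x = 5 + 13·5 = 70, valid modulo lcm(13, 11) = 143: x ≡ 70 (mod 143).
  Combine with x ≡ 7 (mod 17); new modulus lcm = 2431.
    Write x = 70 + 143·t and substitute into x ≡ 7 (mod 17): 143·t ≡ 7 − 70 = -63 (mod 17).
    Reduce coefficients mod 17: 7·t ≡ 5 (mod 17).
    The inverse of 7 mod 17 is 5 (since 7·5 = 35 = 2·17 + 1), so t ≡ 5·5 = 25 ≡ 8 (mod 17).
    Then x = 70 + 143·8 = 1214, valid modulo lcm(143, 17) = 2431: x ≡ 1214 (mod 2431).
  Combine with x ≡ 0 (mod 5); new modulus lcm = 12155.
    Write x = 1214 + 2431·t and substitute into x ≡ 0 (mod 5): 2431·t ≡ 0 − 1214 = -1214 (mod 5).
    Reduce coefficients mod 5: 1·t ≡ 1 (mod 5).
    So t ≡ 1 (mod 5).
    Then x = 1214 + 2431·1 = 3645, valid modulo lcm(2431, 5) = 12155: x ≡ 3645 (mod 12155).
Verify against each original: 3645 mod 13 = 5, 3645 mod 11 = 4, 3645 mod 17 = 7, 3645 mod 5 = 0.

x ≡ 3645 (mod 12155).


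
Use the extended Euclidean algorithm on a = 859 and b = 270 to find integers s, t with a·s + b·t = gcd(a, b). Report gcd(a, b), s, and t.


Euclidean algorithm on (859, 270) — divide until remainder is 0:
  859 = 3 · 270 + 49
  270 = 5 · 49 + 25
  49 = 1 · 25 + 24
  25 = 1 · 24 + 1
  24 = 24 · 1 + 0
gcd(859, 270) = 1.
Track Bezout coefficients alongside the remainders: start with r₀ = 859 = a·1 + b·0 (s = 1, t = 0) and r₁ = 270 = a·0 + b·1 (s = 0, t = 1); each new remainder r_{k+1} = r_{k-1} − q_k·r_k inherits s_{k+1} = s_{k-1} − q_k·s_k, t_{k+1} = t_{k-1} − q_k·t_k, so r_k = a·s_k + b·t_k at every step:
  q = 3: r = 49, s = 1 − 3·0 = 1, t = 0 − 3·1 = -3  (check: 859·1 + 270·(-3) = 49)
  q = 5: r = 25, s = 0 − 5·1 = -5, t = 1 − 5·(-3) = 16  (check: 859·(-5) + 270·16 = 25)
  q = 1: r = 24, s = 1 − 1·(-5) = 6, t = -3 − 1·16 = -19  (check: 859·6 + 270·(-19) = 24)
  q = 1: r = 1, s = -5 − 1·6 = -11, t = 16 − 1·(-19) = 35  (check: 859·(-11) + 270·35 = 1)
The row with r = 1 (the gcd) gives the Bezout coefficients s = -11, t = 35.
Result: 859 · (-11) + 270 · (35) = 1.

gcd(859, 270) = 1; s = -11, t = 35 (check: 859·(-11) + 270·35 = 1).


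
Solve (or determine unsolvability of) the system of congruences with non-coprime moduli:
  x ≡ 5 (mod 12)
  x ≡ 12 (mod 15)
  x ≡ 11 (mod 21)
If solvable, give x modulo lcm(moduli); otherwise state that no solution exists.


Moduli 12, 15, 21 are not pairwise coprime, so CRT works modulo lcm(m_i) when all pairwise compatibility conditions hold.
Pairwise compatibility: gcd(m_i, m_j) must divide a_i - a_j for every pair.
Merge one congruence at a time:
  Start: x ≡ 5 (mod 12).
  Combine with x ≡ 12 (mod 15): gcd(12, 15) = 3, and 12 - 5 = 7 is NOT divisible by 3.
    ⇒ system is inconsistent (no integer solution).

No solution (the system is inconsistent).


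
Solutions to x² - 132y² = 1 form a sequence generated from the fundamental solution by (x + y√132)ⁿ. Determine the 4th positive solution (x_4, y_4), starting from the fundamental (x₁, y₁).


Step 1: Find the fundamental solution (x₁, y₁) of x² - 132y² = 1.
  Expand √132 as a continued fraction. a₀ = ⌊√132⌋ = 11; iterate m_{k+1} = d_k·a_k − m_k, d_{k+1} = (132 − m_{k+1}²)/d_k, a_{k+1} = ⌊(a₀ + m_{k+1})/d_{k+1}⌋ (starting m₀ = 0, d₀ = 1), with convergents p_k = a_k·p_{k-1} + p_{k-2}, q_k = a_k·q_{k-1} + q_{k-2} (p₋₁ = 1, q₋₁ = 0):
  k = 0: a₀ = 11; p₀/q₀ = 11/1; p₀² − 132·q₀² = 121 − 132 = -11.
  k = 1: m = 11, d = 11, a = ⌊(11 + 11)/11⌋ = 2; p/q = (2·11 + 1)/(2·1 + 0) = 23/2; p² − 132·q² = 529 − 528 = 1.
  The first convergent with p² − 132·q² = 1 gives the fundamental solution (x₁, y₁) = (23, 2).
Step 2: Apply the recurrence (x_{n+1}, y_{n+1}) = (x₁x_n + 132y₁y_n, x₁y_n + y₁x_n) repeatedly.
  From (x_1, y_1) = (23, 2): x_2 = 23·23 + 132·2·2 = 1057; y_2 = 23·2 + 2·23 = 92.
  From (x_2, y_2) = (1057, 92): x_3 = 23·1057 + 132·2·92 = 48599; y_3 = 23·92 + 2·1057 = 4230.
  From (x_3, y_3) = (48599, 4230): x_4 = 23·48599 + 132·2·4230 = 2234497; y_4 = 23·4230 + 2·48599 = 194488.
Step 3: Verify x_4² - 132·y_4² = 4992976843009 - 4992976843008 = 1 (should be 1). ✓

(x_1, y_1) = (23, 2); (x_4, y_4) = (2234497, 194488).


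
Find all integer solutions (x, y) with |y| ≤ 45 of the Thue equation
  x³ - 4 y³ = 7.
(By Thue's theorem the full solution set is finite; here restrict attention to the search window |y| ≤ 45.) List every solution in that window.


The equation is x³ - 4y³ = 7. For fixed y, x³ = 4·y³ + 7, so a solution requires the RHS to be a perfect cube.
Strategy: iterate y from -45 to 45, compute RHS = 4·y³ + 7, and check whether it is a (positive or negative) perfect cube.
Check small values of y:
  y = 0: RHS = 7 is not a perfect cube.
  y = 1: RHS = 11 is not a perfect cube.
  y = -1: RHS = 3 is not a perfect cube.
  y = 2: RHS = 39 is not a perfect cube.
  y = -2: RHS = -25 is not a perfect cube.
  y = 3: RHS = 115 is not a perfect cube.
  y = -3: RHS = -101 is not a perfect cube.
Continuing the search up to |y| = 45 finds no solutions either.
No (x, y) in the scanned range satisfies the equation.

No integer solutions with |y| ≤ 45.


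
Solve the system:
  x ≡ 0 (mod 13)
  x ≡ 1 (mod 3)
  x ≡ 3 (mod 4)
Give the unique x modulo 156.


Moduli 13, 3, 4 are pairwise coprime; by CRT there is a unique solution modulo M = 13 · 3 · 4 = 156.
Solve pairwise, accumulating the modulus:
  Start with x ≡ 0 (mod 13).
  Combine with x ≡ 1 (mod 3): since gcd(13, 3) = 1, we get a unique residue mod 39.
    Write x = 0 + 13·t and substitute into x ≡ 1 (mod 3): 13·t ≡ 1 − 0 = 1 (mod 3).
    Reduce coefficients mod 3: 1·t ≡ 1 (mod 3).
    So t ≡ 1 (mod 3).
    Then x = 0 + 13·1 = 13, valid modulo lcm(13, 3) = 39: x ≡ 13 (mod 39).
  Combine with x ≡ 3 (mod 4): since gcd(39, 4) = 1, we get a unique residue mod 156.
    Write x = 13 + 39·t and substitute into x ≡ 3 (mod 4): 39·t ≡ 3 − 13 = -10 (mod 4).
    Reduce coefficients mod 4: 3·t ≡ 2 (mod 4).
    The inverse of 3 mod 4 is 3 (since 3·3 = 9 = 2·4 + 1), so t ≡ 3·2 = 6 ≡ 2 (mod 4).
    Then x = 13 + 39·2 = 91, valid modulo lcm(39, 4) = 156: x ≡ 91 (mod 156).
Verify: 91 mod 13 = 0 ✓, 91 mod 3 = 1 ✓, 91 mod 4 = 3 ✓.

x ≡ 91 (mod 156).


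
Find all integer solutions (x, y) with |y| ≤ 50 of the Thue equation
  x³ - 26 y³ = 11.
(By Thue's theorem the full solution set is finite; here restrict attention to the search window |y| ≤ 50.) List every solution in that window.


The equation is x³ - 26y³ = 11. For fixed y, x³ = 26·y³ + 11, so a solution requires the RHS to be a perfect cube.
Strategy: iterate y from -50 to 50, compute RHS = 26·y³ + 11, and check whether it is a (positive or negative) perfect cube.
Check small values of y:
  y = 0: RHS = 11 is not a perfect cube.
  y = 1: RHS = 37 is not a perfect cube.
  y = -1: RHS = -15 is not a perfect cube.
  y = 2: RHS = 219 is not a perfect cube.
  y = -2: RHS = -197 is not a perfect cube.
  y = 3: RHS = 713 is not a perfect cube.
  y = -3: RHS = -691 is not a perfect cube.
Continuing the search up to |y| = 50 finds no solutions either.
No (x, y) in the scanned range satisfies the equation.

No integer solutions with |y| ≤ 50.


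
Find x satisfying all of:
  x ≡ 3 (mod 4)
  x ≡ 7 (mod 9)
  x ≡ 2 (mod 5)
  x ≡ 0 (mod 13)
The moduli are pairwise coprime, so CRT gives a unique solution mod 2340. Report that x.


Product of moduli M = 4 · 9 · 5 · 13 = 2340.
Merge one congruence at a time:
  Start: x ≡ 3 (mod 4).
  Combine with x ≡ 7 (mod 9); new modulus lcm = 36.
    Write x = 3 + 4·t and substitute into x ≡ 7 (mod 9): 4·t ≡ 7 − 3 = 4 (mod 9).
    The inverse of 4 mod 9 is 7 (since 4·7 = 28 = 3·9 + 1), so t ≡ 7·4 = 28 ≡ 1 (mod 9).
    Then x = 3 + 4·1 = 7, valid modulo lcm(4, 9) = 36: x ≡ 7 (mod 36).
  Combine with x ≡ 2 (mod 5); new modulus lcm = 180.
    Write x = 7 + 36·t and substitute into x ≡ 2 (mod 5): 36·t ≡ 2 − 7 = -5 (mod 5).
    Reduce coefficients mod 5: 1·t ≡ 0 (mod 5).
    So t ≡ 0 (mod 5).
    Then x = 7 + 36·0 = 7, valid modulo lcm(36, 5) = 180: x ≡ 7 (mod 180).
  Combine with x ≡ 0 (mod 13); new modulus lcm = 2340.
    Write x = 7 + 180·t and substitute into x ≡ 0 (mod 13): 180·t ≡ 0 − 7 = -7 (mod 13).
    Reduce coefficients mod 13: 11·t ≡ 6 (mod 13).
    The inverse of 11 mod 13 is 6 (since 11·6 = 66 = 5·13 + 1), so t ≡ 6·6 = 36 ≡ 10 (mod 13).
    Then x = 7 + 180·10 = 1807, valid modulo lcm(180, 13) = 2340: x ≡ 1807 (mod 2340).
Verify against each original: 1807 mod 4 = 3, 1807 mod 9 = 7, 1807 mod 5 = 2, 1807 mod 13 = 0.

x ≡ 1807 (mod 2340).


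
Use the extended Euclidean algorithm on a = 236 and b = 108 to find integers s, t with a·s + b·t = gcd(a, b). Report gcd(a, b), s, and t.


Euclidean algorithm on (236, 108) — divide until remainder is 0:
  236 = 2 · 108 + 20
  108 = 5 · 20 + 8
  20 = 2 · 8 + 4
  8 = 2 · 4 + 0
gcd(236, 108) = 4.
Track Bezout coefficients alongside the remainders: start with r₀ = 236 = a·1 + b·0 (s = 1, t = 0) and r₁ = 108 = a·0 + b·1 (s = 0, t = 1); each new remainder r_{k+1} = r_{k-1} − q_k·r_k inherits s_{k+1} = s_{k-1} − q_k·s_k, t_{k+1} = t_{k-1} − q_k·t_k, so r_k = a·s_k + b·t_k at every step:
  q = 2: r = 20, s = 1 − 2·0 = 1, t = 0 − 2·1 = -2  (check: 236·1 + 108·(-2) = 20)
  q = 5: r = 8, s = 0 − 5·1 = -5, t = 1 − 5·(-2) = 11  (check: 236·(-5) + 108·11 = 8)
  q = 2: r = 4, s = 1 − 2·(-5) = 11, t = -2 − 2·11 = -24  (check: 236·11 + 108·(-24) = 4)
The row with r = 4 (the gcd) gives the Bezout coefficients s = 11, t = -24.
Result: 236 · (11) + 108 · (-24) = 4.

gcd(236, 108) = 4; s = 11, t = -24 (check: 236·11 + 108·(-24) = 4).


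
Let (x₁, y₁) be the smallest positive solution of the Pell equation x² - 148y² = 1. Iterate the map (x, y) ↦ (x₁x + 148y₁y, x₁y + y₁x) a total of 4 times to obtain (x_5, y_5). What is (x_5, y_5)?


Step 1: Find the fundamental solution (x₁, y₁) of x² - 148y² = 1.
  Expand √148 as a continued fraction. a₀ = ⌊√148⌋ = 12; iterate m_{k+1} = d_k·a_k − m_k, d_{k+1} = (148 − m_{k+1}²)/d_k, a_{k+1} = ⌊(a₀ + m_{k+1})/d_{k+1}⌋ (starting m₀ = 0, d₀ = 1), with convergents p_k = a_k·p_{k-1} + p_{k-2}, q_k = a_k·q_{k-1} + q_{k-2} (p₋₁ = 1, q₋₁ = 0):
  k = 0: a₀ = 12; p₀/q₀ = 12/1; p₀² − 148·q₀² = 144 − 148 = -4.
  k = 1: m = 12, d = 4, a = ⌊(12 + 12)/4⌋ = 6; p/q = (6·12 + 1)/(6·1 + 0) = 73/6; p² − 148·q² = 5329 − 5328 = 1.
  The first convergent with p² − 148·q² = 1 gives the fundamental solution (x₁, y₁) = (73, 6).
Step 2: Apply the recurrence (x_{n+1}, y_{n+1}) = (x₁x_n + 148y₁y_n, x₁y_n + y₁x_n) repeatedly.
  From (x_1, y_1) = (73, 6): x_2 = 73·73 + 148·6·6 = 10657; y_2 = 73·6 + 6·73 = 876.
  From (x_2, y_2) = (10657, 876): x_3 = 73·10657 + 148·6·876 = 1555849; y_3 = 73·876 + 6·10657 = 127890.
  From (x_3, y_3) = (1555849, 127890): x_4 = 73·1555849 + 148·6·127890 = 227143297; y_4 = 73·127890 + 6·1555849 = 18671064.
  From (x_4, y_4) = (227143297, 18671064): x_5 = 73·227143297 + 148·6·18671064 = 33161365513; y_5 = 73·18671064 + 6·227143297 = 2725847454.
Step 3: Verify x_5² - 148·y_5² = 1099676162686785753169 - 1099676162686785753168 = 1 (should be 1). ✓

(x_1, y_1) = (73, 6); (x_5, y_5) = (33161365513, 2725847454).


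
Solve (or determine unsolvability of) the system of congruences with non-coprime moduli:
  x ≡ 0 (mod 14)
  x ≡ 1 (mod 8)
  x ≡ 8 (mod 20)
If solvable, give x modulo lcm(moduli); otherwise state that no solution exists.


Moduli 14, 8, 20 are not pairwise coprime, so CRT works modulo lcm(m_i) when all pairwise compatibility conditions hold.
Pairwise compatibility: gcd(m_i, m_j) must divide a_i - a_j for every pair.
Merge one congruence at a time:
  Start: x ≡ 0 (mod 14).
  Combine with x ≡ 1 (mod 8): gcd(14, 8) = 2, and 1 - 0 = 1 is NOT divisible by 2.
    ⇒ system is inconsistent (no integer solution).

No solution (the system is inconsistent).


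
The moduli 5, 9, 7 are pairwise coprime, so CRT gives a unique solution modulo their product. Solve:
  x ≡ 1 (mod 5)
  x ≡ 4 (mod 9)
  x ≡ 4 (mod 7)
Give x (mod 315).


Moduli 5, 9, 7 are pairwise coprime; by CRT there is a unique solution modulo M = 5 · 9 · 7 = 315.
Solve pairwise, accumulating the modulus:
  Start with x ≡ 1 (mod 5).
  Combine with x ≡ 4 (mod 9): since gcd(5, 9) = 1, we get a unique residue mod 45.
    Write x = 1 + 5·t and substitute into x ≡ 4 (mod 9): 5·t ≡ 4 − 1 = 3 (mod 9).
    The inverse of 5 mod 9 is 2 (since 5·2 = 10 = 1·9 + 1), so t ≡ 2·3 = 6 ≡ 6 (mod 9).
    Then x = 1 + 5·6 = 31, valid modulo lcm(5, 9) = 45: x ≡ 31 (mod 45).
  Combine with x ≡ 4 (mod 7): since gcd(45, 7) = 1, we get a unique residue mod 315.
    Write x = 31 + 45·t and substitute into x ≡ 4 (mod 7): 45·t ≡ 4 − 31 = -27 (mod 7).
    Reduce coefficients mod 7: 3·t ≡ 1 (mod 7).
    The inverse of 3 mod 7 is 5 (since 3·5 = 15 = 2·7 + 1), so t ≡ 5·1 = 5 ≡ 5 (mod 7).
    Then x = 31 + 45·5 = 256, valid modulo lcm(45, 7) = 315: x ≡ 256 (mod 315).
Verify: 256 mod 5 = 1 ✓, 256 mod 9 = 4 ✓, 256 mod 7 = 4 ✓.

x ≡ 256 (mod 315).


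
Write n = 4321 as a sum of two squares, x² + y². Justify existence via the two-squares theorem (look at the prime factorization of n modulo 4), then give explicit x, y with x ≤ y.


Step 1: Factor n = 4321 = 29 · 149.
Step 2: Check the mod-4 condition on each prime factor: 29 ≡ 1 (mod 4), exponent 1; 149 ≡ 1 (mod 4), exponent 1.
All primes ≡ 3 (mod 4) appear to even exponent (or don't appear), so by the two-squares theorem n IS expressible as a sum of two squares.
Step 3: Build a representation. Here n = 29 · 149 is a product of primes ≡ 1 (mod 4). Each prime p ≡ 1 (mod 4) is itself a sum of two squares; find a² by testing p − a² for a perfect square:
  29: 29 − 1² = 28, 29 − 2² = 25 = 5² ⇒ 29 = 2² + 5².
  149: 149 − 1² = 148, 149 − 2² = 145, 149 − 3² = 140, 149 − 4² = 133, 149 − 5² = 124, 149 − 6² = 113, 149 − 7² = 100 = 10² ⇒ 149 = 7² + 10².
  Combine using the Brahmagupta–Fibonacci identity (a² + b²)(c² + d²) = (ac − bd)² + (ad + bc)² = (ac + bd)² + (ad − bc)²:
  29 · 149 = 4321: from (2² + 5²)(7² + 10²), take (2·7 − 5·10, 2·10 + 5·7) = (14 − 50, 20 + 35) = (-36, 55); dropping signs (only squares matter) gives (36, 55); check 36² + 55² = 1296 + 3025 = 4321 ✓.
Step 4: Order so x ≤ y and verify: 36² + 55² = 1296 + 3025 = 4321 = n. ✓

n = 4321 = 36² + 55² (one valid representation with x ≤ y).


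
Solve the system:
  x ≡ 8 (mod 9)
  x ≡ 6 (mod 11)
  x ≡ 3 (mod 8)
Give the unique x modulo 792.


Moduli 9, 11, 8 are pairwise coprime; by CRT there is a unique solution modulo M = 9 · 11 · 8 = 792.
Solve pairwise, accumulating the modulus:
  Start with x ≡ 8 (mod 9).
  Combine with x ≡ 6 (mod 11): since gcd(9, 11) = 1, we get a unique residue mod 99.
    Write x = 8 + 9·t and substitute into x ≡ 6 (mod 11): 9·t ≡ 6 − 8 = -2 (mod 11).
    Reduce coefficients mod 11: 9·t ≡ 9 (mod 11).
    The inverse of 9 mod 11 is 5 (since 9·5 = 45 = 4·11 + 1), so t ≡ 5·9 = 45 ≡ 1 (mod 11).
    Then x = 8 + 9·1 = 17, valid modulo lcm(9, 11) = 99: x ≡ 17 (mod 99).
  Combine with x ≡ 3 (mod 8): since gcd(99, 8) = 1, we get a unique residue mod 792.
    Write x = 17 + 99·t and substitute into x ≡ 3 (mod 8): 99·t ≡ 3 − 17 = -14 (mod 8).
    Reduce coefficients mod 8: 3·t ≡ 2 (mod 8).
    The inverse of 3 mod 8 is 3 (since 3·3 = 9 = 1·8 + 1), so t ≡ 3·2 = 6 ≡ 6 (mod 8).
    Then x = 17 + 99·6 = 611, valid modulo lcm(99, 8) = 792: x ≡ 611 (mod 792).
Verify: 611 mod 9 = 8 ✓, 611 mod 11 = 6 ✓, 611 mod 8 = 3 ✓.

x ≡ 611 (mod 792).


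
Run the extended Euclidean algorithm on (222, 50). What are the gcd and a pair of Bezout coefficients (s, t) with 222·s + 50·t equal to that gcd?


Euclidean algorithm on (222, 50) — divide until remainder is 0:
  222 = 4 · 50 + 22
  50 = 2 · 22 + 6
  22 = 3 · 6 + 4
  6 = 1 · 4 + 2
  4 = 2 · 2 + 0
gcd(222, 50) = 2.
Track Bezout coefficients alongside the remainders: start with r₀ = 222 = a·1 + b·0 (s = 1, t = 0) and r₁ = 50 = a·0 + b·1 (s = 0, t = 1); each new remainder r_{k+1} = r_{k-1} − q_k·r_k inherits s_{k+1} = s_{k-1} − q_k·s_k, t_{k+1} = t_{k-1} − q_k·t_k, so r_k = a·s_k + b·t_k at every step:
  q = 4: r = 22, s = 1 − 4·0 = 1, t = 0 − 4·1 = -4  (check: 222·1 + 50·(-4) = 22)
  q = 2: r = 6, s = 0 − 2·1 = -2, t = 1 − 2·(-4) = 9  (check: 222·(-2) + 50·9 = 6)
  q = 3: r = 4, s = 1 − 3·(-2) = 7, t = -4 − 3·9 = -31  (check: 222·7 + 50·(-31) = 4)
  q = 1: r = 2, s = -2 − 1·7 = -9, t = 9 − 1·(-31) = 40  (check: 222·(-9) + 50·40 = 2)
The row with r = 2 (the gcd) gives the Bezout coefficients s = -9, t = 40.
Result: 222 · (-9) + 50 · (40) = 2.

gcd(222, 50) = 2; s = -9, t = 40 (check: 222·(-9) + 50·40 = 2).


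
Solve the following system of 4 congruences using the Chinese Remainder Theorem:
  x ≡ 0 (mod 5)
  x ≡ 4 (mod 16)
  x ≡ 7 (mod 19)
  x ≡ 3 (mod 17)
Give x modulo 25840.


Product of moduli M = 5 · 16 · 19 · 17 = 25840.
Merge one congruence at a time:
  Start: x ≡ 0 (mod 5).
  Combine with x ≡ 4 (mod 16); new modulus lcm = 80.
    Write x = 0 + 5·t and substitute into x ≡ 4 (mod 16): 5·t ≡ 4 − 0 = 4 (mod 16).
    The inverse of 5 mod 16 is 13 (since 5·13 = 65 = 4·16 + 1), so t ≡ 13·4 = 52 ≡ 4 (mod 16).
    Then x = 0 + 5·4 = 20, valid modulo lcm(5, 16) = 80: x ≡ 20 (mod 80).
  Combine with x ≡ 7 (mod 19); new modulus lcm = 1520.
    Write x = 20 + 80·t and substitute into x ≡ 7 (mod 19): 80·t ≡ 7 − 20 = -13 (mod 19).
    Reduce coefficients mod 19: 4·t ≡ 6 (mod 19).
    The inverse of 4 mod 19 is 5 (since 4·5 = 20 = 1·19 + 1), so t ≡ 5·6 = 30 ≡ 11 (mod 19).
    Then x = 20 + 80·11 = 900, valid modulo lcm(80, 19) = 1520: x ≡ 900 (mod 1520).
  Combine with x ≡ 3 (mod 17); new modulus lcm = 25840.
    Write x = 900 + 1520·t and substitute into x ≡ 3 (mod 17): 1520·t ≡ 3 − 900 = -897 (mod 17).
    Reduce coefficients mod 17: 7·t ≡ 4 (mod 17).
    The inverse of 7 mod 17 is 5 (since 7·5 = 35 = 2·17 + 1), so t ≡ 5·4 = 20 ≡ 3 (mod 17).
    Then x = 900 + 1520·3 = 5460, valid modulo lcm(1520, 17) = 25840: x ≡ 5460 (mod 25840).
Verify against each original: 5460 mod 5 = 0, 5460 mod 16 = 4, 5460 mod 19 = 7, 5460 mod 17 = 3.

x ≡ 5460 (mod 25840).


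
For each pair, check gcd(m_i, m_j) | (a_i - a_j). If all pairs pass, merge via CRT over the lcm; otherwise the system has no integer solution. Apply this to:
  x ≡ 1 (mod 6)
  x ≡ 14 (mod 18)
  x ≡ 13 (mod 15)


Moduli 6, 18, 15 are not pairwise coprime, so CRT works modulo lcm(m_i) when all pairwise compatibility conditions hold.
Pairwise compatibility: gcd(m_i, m_j) must divide a_i - a_j for every pair.
Merge one congruence at a time:
  Start: x ≡ 1 (mod 6).
  Combine with x ≡ 14 (mod 18): gcd(6, 18) = 6, and 14 - 1 = 13 is NOT divisible by 6.
    ⇒ system is inconsistent (no integer solution).

No solution (the system is inconsistent).


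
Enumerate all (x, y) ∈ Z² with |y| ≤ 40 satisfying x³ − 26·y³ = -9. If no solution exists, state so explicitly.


The equation is x³ - 26y³ = -9. For fixed y, x³ = 26·y³ − 9, so a solution requires the RHS to be a perfect cube.
Strategy: iterate y from -40 to 40, compute RHS = 26·y³ − 9, and check whether it is a (positive or negative) perfect cube.
Check small values of y:
  y = 0: RHS = -9 is not a perfect cube.
  y = 1: RHS = 17 is not a perfect cube.
  y = -1: RHS = -35 is not a perfect cube.
  y = 2: RHS = 199 is not a perfect cube.
  y = -2: RHS = -217 is not a perfect cube.
  y = 3: RHS = 693 is not a perfect cube.
  y = -3: RHS = -711 is not a perfect cube.
Continuing the search up to |y| = 40 finds no solutions either.
No (x, y) in the scanned range satisfies the equation.

No integer solutions with |y| ≤ 40.


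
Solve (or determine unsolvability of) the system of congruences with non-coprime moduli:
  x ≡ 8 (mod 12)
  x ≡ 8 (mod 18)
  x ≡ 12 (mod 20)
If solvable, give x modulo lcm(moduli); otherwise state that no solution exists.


Moduli 12, 18, 20 are not pairwise coprime, so CRT works modulo lcm(m_i) when all pairwise compatibility conditions hold.
Pairwise compatibility: gcd(m_i, m_j) must divide a_i - a_j for every pair.
Merge one congruence at a time:
  Start: x ≡ 8 (mod 12).
  Combine with x ≡ 8 (mod 18): gcd(12, 18) = 6; 8 - 8 = 0, which IS divisible by 6, so compatible.
    Write x = 8 + 12·t and substitute into x ≡ 8 (mod 18): 12·t ≡ 8 − 8 = 0 (mod 18).
    Divide the congruence (and modulus) by g = 6: 2·t ≡ 0 (mod 3).
    The inverse of 2 mod 3 is 2 (since 2·2 = 4 = 1·3 + 1), so t ≡ 2·0 = 0 ≡ 0 (mod 3).
    Then x = 8 + 12·0 = 8, valid modulo lcm(12, 18) = 36: x ≡ 8 (mod 36).
  Combine with x ≡ 12 (mod 20): gcd(36, 20) = 4; 12 - 8 = 4, which IS divisible by 4, so compatible.
    Write x = 8 + 36·t and substitute into x ≡ 12 (mod 20): 36·t ≡ 12 − 8 = 4 (mod 20).
    Divide the congruence (and modulus) by g = 4: 9·t ≡ 1 (mod 5).
    Reduce coefficients mod 5: 4·t ≡ 1 (mod 5).
    The inverse of 4 mod 5 is 4 (since 4·4 = 16 = 3·5 + 1), so t ≡ 4·1 = 4 ≡ 4 (mod 5).
    Then x = 8 + 36·4 = 152, valid modulo lcm(36, 20) = 180: x ≡ 152 (mod 180).
Verify: 152 mod 12 = 8, 152 mod 18 = 8, 152 mod 20 = 12.

x ≡ 152 (mod 180).


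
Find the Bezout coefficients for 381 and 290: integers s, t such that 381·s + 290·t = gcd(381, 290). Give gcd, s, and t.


Euclidean algorithm on (381, 290) — divide until remainder is 0:
  381 = 1 · 290 + 91
  290 = 3 · 91 + 17
  91 = 5 · 17 + 6
  17 = 2 · 6 + 5
  6 = 1 · 5 + 1
  5 = 5 · 1 + 0
gcd(381, 290) = 1.
Track Bezout coefficients alongside the remainders: start with r₀ = 381 = a·1 + b·0 (s = 1, t = 0) and r₁ = 290 = a·0 + b·1 (s = 0, t = 1); each new remainder r_{k+1} = r_{k-1} − q_k·r_k inherits s_{k+1} = s_{k-1} − q_k·s_k, t_{k+1} = t_{k-1} − q_k·t_k, so r_k = a·s_k + b·t_k at every step:
  q = 1: r = 91, s = 1 − 1·0 = 1, t = 0 − 1·1 = -1  (check: 381·1 + 290·(-1) = 91)
  q = 3: r = 17, s = 0 − 3·1 = -3, t = 1 − 3·(-1) = 4  (check: 381·(-3) + 290·4 = 17)
  q = 5: r = 6, s = 1 − 5·(-3) = 16, t = -1 − 5·4 = -21  (check: 381·16 + 290·(-21) = 6)
  q = 2: r = 5, s = -3 − 2·16 = -35, t = 4 − 2·(-21) = 46  (check: 381·(-35) + 290·46 = 5)
  q = 1: r = 1, s = 16 − 1·(-35) = 51, t = -21 − 1·46 = -67  (check: 381·51 + 290·(-67) = 1)
The row with r = 1 (the gcd) gives the Bezout coefficients s = 51, t = -67.
Result: 381 · (51) + 290 · (-67) = 1.

gcd(381, 290) = 1; s = 51, t = -67 (check: 381·51 + 290·(-67) = 1).


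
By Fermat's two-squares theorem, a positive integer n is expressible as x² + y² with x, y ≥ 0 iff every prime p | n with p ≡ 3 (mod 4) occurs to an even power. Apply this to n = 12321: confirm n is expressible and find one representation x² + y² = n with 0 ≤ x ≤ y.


Step 1: Factor n = 12321 = 3^2 · 37^2.
Step 2: Check the mod-4 condition on each prime factor: 3 ≡ 3 (mod 4), exponent 2 (must be even); 37 ≡ 1 (mod 4), exponent 2.
All primes ≡ 3 (mod 4) appear to even exponent (or don't appear), so by the two-squares theorem n IS expressible as a sum of two squares.
Step 3: Build a representation. Group n = k² · m with k = 3 and m = 37 · 37 = 1369 (a product of primes ≡ 1 (mod 4)); a representation of m scales to one of n via (k·x)² + (k·y)² = k²(x² + y²). Each prime p ≡ 1 (mod 4) is itself a sum of two squares; find a² by testing p − a² for a perfect square:
  37: 37 − 1² = 36 = 6² ⇒ 37 = 1² + 6².
  Combine using the Brahmagupta–Fibonacci identity (a² + b²)(c² + d²) = (ac − bd)² + (ad + bc)² = (ac + bd)² + (ad − bc)²:
  37 · 37 = 1369: from (1² + 6²)(1² + 6²), take (1·1 − 6·6, 1·6 + 6·1) = (1 − 36, 6 + 6) = (-35, 12); dropping signs (only squares matter) gives (35, 12); check 35² + 12² = 1225 + 144 = 1369 ✓.
  Scale by k = 3: (3·35, 3·12) = (105, 36).
Step 4: Order so x ≤ y and verify: 36² + 105² = 1296 + 11025 = 12321 = n. ✓

n = 12321 = 36² + 105² (one valid representation with x ≤ y).


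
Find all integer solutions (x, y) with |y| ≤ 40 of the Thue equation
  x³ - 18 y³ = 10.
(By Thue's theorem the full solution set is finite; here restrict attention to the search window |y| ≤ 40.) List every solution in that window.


The equation is x³ - 18y³ = 10. For fixed y, x³ = 18·y³ + 10, so a solution requires the RHS to be a perfect cube.
Strategy: iterate y from -40 to 40, compute RHS = 18·y³ + 10, and check whether it is a (positive or negative) perfect cube.
Check small values of y:
  y = 0: RHS = 10 is not a perfect cube.
  y = 1: RHS = 28 is not a perfect cube.
  y = -1: RHS = -8 = (-2)³ ⇒ x = -2 works.
  y = 2: RHS = 154 is not a perfect cube.
  y = -2: RHS = -134 is not a perfect cube.
  y = 3: RHS = 496 is not a perfect cube.
  y = -3: RHS = -476 is not a perfect cube.
Continuing the search up to |y| = 40 finds no further solutions beyond those listed.
Collected solutions: (-2, -1).

Solutions (with |y| ≤ 40): (-2, -1).


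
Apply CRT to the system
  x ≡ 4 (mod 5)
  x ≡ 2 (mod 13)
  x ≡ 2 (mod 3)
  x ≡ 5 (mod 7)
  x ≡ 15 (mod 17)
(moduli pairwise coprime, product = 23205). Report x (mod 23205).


Product of moduli M = 5 · 13 · 3 · 7 · 17 = 23205.
Merge one congruence at a time:
  Start: x ≡ 4 (mod 5).
  Combine with x ≡ 2 (mod 13); new modulus lcm = 65.
    Write x = 4 + 5·t and substitute into x ≡ 2 (mod 13): 5·t ≡ 2 − 4 = -2 (mod 13).
    Reduce coefficients mod 13: 5·t ≡ 11 (mod 13).
    The inverse of 5 mod 13 is 8 (since 5·8 = 40 = 3·13 + 1), so t ≡ 8·11 = 88 ≡ 10 (mod 13).
    Then x = 4 + 5·10 = 54, valid modulo lcm(5, 13) = 65: x ≡ 54 (mod 65).
  Combine with x ≡ 2 (mod 3); new modulus lcm = 195.
    Write x = 54 + 65·t and substitute into x ≡ 2 (mod 3): 65·t ≡ 2 − 54 = -52 (mod 3).
    Reduce coefficients mod 3: 2·t ≡ 2 (mod 3).
    The inverse of 2 mod 3 is 2 (since 2·2 = 4 = 1·3 + 1), so t ≡ 2·2 = 4 ≡ 1 (mod 3).
    Then x = 54 + 65·1 = 119, valid modulo lcm(65, 3) = 195: x ≡ 119 (mod 195).
  Combine with x ≡ 5 (mod 7); new modulus lcm = 1365.
    Write x = 119 + 195·t and substitute into x ≡ 5 (mod 7): 195·t ≡ 5 − 119 = -114 (mod 7).
    Reduce coefficients mod 7: 6·t ≡ 5 (mod 7).
    The inverse of 6 mod 7 is 6 (since 6·6 = 36 = 5·7 + 1), so t ≡ 6·5 = 30 ≡ 2 (mod 7).
    Then x = 119 + 195·2 = 509, valid modulo lcm(195, 7) = 1365: x ≡ 509 (mod 1365).
  Combine with x ≡ 15 (mod 17); new modulus lcm = 23205.
    Write x = 509 + 1365·t and substitute into x ≡ 15 (mod 17): 1365·t ≡ 15 − 509 = -494 (mod 17).
    Reduce coefficients mod 17: 5·t ≡ 16 (mod 17).
    The inverse of 5 mod 17 is 7 (since 5·7 = 35 = 2·17 + 1), so t ≡ 7·16 = 112 ≡ 10 (mod 17).
    Then x = 509 + 1365·10 = 14159, valid modulo lcm(1365, 17) = 23205: x ≡ 14159 (mod 23205).
Verify against each original: 14159 mod 5 = 4, 14159 mod 13 = 2, 14159 mod 3 = 2, 14159 mod 7 = 5, 14159 mod 17 = 15.

x ≡ 14159 (mod 23205).
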